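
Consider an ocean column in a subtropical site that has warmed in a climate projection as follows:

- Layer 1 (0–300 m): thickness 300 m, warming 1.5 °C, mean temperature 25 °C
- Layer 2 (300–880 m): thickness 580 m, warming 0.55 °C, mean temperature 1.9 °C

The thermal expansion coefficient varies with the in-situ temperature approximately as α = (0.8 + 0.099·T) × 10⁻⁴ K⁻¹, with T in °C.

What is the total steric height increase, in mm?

180 mm of thermosteric rise

Layer 1: α = (0.8 + 0.099×25)×10⁻⁴ = 3.275×10⁻⁴ K⁻¹
Layer 2: α = (0.8 + 0.099×1.9)×10⁻⁴ = 0.9881×10⁻⁴ K⁻¹
Layer 1: 300 × 3.275×10⁻⁴ × 1.5 = 0.147375 m
580 × 0.55 × 0.9881×10⁻⁴ = 0.03152039 m
Δh = 0.147375 + 0.03152039 = 0.17889539 m ≈ 180 mm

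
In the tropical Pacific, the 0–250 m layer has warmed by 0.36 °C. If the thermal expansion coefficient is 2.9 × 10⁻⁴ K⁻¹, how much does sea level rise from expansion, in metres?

Δh ≈ 0.0261 m

Δh = αΔT·H = 2.9×10⁻⁴ × 0.36 × 250 = 0.02610 m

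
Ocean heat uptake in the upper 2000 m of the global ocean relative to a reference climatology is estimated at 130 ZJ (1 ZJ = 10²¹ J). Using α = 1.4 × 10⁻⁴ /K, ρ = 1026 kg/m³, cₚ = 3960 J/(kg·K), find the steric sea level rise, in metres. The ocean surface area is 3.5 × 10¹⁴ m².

Per unit area: Q = 130×10²¹ / (3.5×10¹⁴) ≈ 3.714×10⁸ J/m²
Δh = αQ/(ρcₚ) = 1.4×10⁻⁴ × 3.714×10⁸ / (1026 × 3960) ≈ 0.012798 m

0.013 m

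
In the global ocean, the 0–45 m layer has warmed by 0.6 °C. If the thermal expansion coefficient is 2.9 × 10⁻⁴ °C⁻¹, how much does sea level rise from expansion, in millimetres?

Δh = αΔT·H = 2.9×10⁻⁴ × 0.6 × 45 = 0.00783 m

Δh = 7.83 mm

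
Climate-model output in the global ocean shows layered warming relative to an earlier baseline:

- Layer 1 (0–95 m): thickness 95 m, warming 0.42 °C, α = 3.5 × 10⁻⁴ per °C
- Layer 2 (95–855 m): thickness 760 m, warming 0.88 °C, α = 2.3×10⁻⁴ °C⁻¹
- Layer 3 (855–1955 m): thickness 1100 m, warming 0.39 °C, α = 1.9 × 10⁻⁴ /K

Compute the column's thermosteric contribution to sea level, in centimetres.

Δh ≈ 25 cm

0–95 m: 0.42 × 95 × 3.5×10⁻⁴ = 0.013965 m
95–855 m: 2.3×10⁻⁴ × 0.88 × 760 = 0.153824 m
855–1955 m: 0.39 × 1.9×10⁻⁴ × 1100 = 0.08151 m
Δh = 0.013965 + 0.153824 + 0.08151 = 0.249299 m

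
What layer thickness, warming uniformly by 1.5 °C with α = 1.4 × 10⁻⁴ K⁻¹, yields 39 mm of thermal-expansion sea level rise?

about 186 m

H = Δh/(αΔT) = 0.039 / (1.4×10⁻⁴ × 1.5) ≈ 185.7 m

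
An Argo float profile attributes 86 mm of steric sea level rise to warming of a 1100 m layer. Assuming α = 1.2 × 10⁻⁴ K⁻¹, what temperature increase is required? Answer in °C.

ΔT ≈ 0.652 °C

ΔT = Δh/(αH) = 0.086 / (1.2×10⁻⁴ × 1100) ≈ 0.6515 °C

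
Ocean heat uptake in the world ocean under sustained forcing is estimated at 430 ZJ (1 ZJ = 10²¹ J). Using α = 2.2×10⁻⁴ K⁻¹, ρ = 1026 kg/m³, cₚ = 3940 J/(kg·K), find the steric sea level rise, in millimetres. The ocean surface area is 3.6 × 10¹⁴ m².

65 mm of thermosteric rise

Per unit area: Q = 430×10²¹ / (3.6×10¹⁴) ≈ 1.194×10⁹ J/m²
Δh = αQ/(ρcₚ) = 2.2×10⁻⁴ × 1.194×10⁹ / (1026 × 3940) ≈ 0.064981 m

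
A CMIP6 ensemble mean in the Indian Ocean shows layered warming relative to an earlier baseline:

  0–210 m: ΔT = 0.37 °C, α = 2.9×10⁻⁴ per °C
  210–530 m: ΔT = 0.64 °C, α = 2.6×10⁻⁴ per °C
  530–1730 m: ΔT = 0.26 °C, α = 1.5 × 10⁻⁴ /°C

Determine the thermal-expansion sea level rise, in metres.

Δh = 0.12 m

2.9×10⁻⁴ × 210 × 0.37 = 0.022533 m
Layer 2: 0.64 × 2.6×10⁻⁴ × 320 = 0.053248 m
530–1730 m: 1.5×10⁻⁴ × 1200 × 0.26 = 0.04680 m
Δh = 0.022533 + 0.053248 + 0.04680 = 0.122581 m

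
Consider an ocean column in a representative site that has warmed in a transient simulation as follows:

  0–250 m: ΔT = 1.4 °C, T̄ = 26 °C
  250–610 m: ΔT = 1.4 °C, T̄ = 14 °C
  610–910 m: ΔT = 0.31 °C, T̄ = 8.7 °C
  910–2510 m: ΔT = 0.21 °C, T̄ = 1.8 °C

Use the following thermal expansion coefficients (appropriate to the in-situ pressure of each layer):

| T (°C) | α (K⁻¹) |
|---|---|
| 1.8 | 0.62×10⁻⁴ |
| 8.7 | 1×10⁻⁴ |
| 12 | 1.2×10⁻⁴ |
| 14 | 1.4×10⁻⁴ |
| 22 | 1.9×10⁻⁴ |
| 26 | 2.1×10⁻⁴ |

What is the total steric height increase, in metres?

Layer 1 at 26 °C → α = 2.1×10⁻⁴ K⁻¹
Layer 2 at 14 °C → α = 1.4×10⁻⁴ K⁻¹
Layer 3 at 8.7 °C → α = 1×10⁻⁴ K⁻¹
Layer 4 at 1.8 °C → α = 0.62×10⁻⁴ K⁻¹
1.4 × 250 × 2.1×10⁻⁴ = 0.07350 m
1.4×10⁻⁴ × 360 × 1.4 = 0.07056 m
610–910 m: 300 × 0.31 × 1×10⁻⁴ = 0.00930 m
Layer 4: 0.62×10⁻⁴ × 0.21 × 1600 = 0.020832 m
Δh = 0.07350 + 0.07056 + 0.00930 + 0.020832 = 0.174192 m

Δh = 0.174 m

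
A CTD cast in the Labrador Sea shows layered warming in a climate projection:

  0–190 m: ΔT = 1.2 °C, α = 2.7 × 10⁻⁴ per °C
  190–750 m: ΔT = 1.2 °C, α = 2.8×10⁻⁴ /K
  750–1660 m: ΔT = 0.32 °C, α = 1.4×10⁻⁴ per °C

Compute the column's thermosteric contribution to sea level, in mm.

190 × 1.2 × 2.7×10⁻⁴ = 0.06156 m
190–750 m: 2.8×10⁻⁴ × 1.2 × 560 = 0.18816 m
750–1660 m: 910 × 1.4×10⁻⁴ × 0.32 = 0.040768 m
Δh = 0.06156 + 0.18816 + 0.040768 = 0.290488 m ≈ 290 mm

Δh ≈ 290 mm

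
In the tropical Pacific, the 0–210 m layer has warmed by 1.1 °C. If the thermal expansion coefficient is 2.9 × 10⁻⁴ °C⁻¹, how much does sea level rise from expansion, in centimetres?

about 6.7 cm

Δh = αΔT·H = 2.9×10⁻⁴ × 1.1 × 210 = 0.06699 m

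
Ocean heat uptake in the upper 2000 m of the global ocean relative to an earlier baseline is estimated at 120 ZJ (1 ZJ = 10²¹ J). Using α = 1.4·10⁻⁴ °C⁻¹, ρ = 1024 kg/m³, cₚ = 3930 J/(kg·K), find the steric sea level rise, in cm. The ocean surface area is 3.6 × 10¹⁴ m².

Per unit area: Q = 120×10²¹ / (3.6×10¹⁴) ≈ 3.333×10⁸ J/m²
Δh = αQ/(ρcₚ) = 1.4×10⁻⁴ × 3.333×10⁸ / (1024 × 3930) ≈ 0.011595 m

1.2 cm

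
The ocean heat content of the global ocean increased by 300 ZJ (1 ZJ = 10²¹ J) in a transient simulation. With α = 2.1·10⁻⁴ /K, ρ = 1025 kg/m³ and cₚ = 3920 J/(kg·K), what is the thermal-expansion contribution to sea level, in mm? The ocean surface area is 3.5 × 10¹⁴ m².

Per unit area: Q = 300×10²¹ / (3.5×10¹⁴) ≈ 8.571×10⁸ J/m²
Δh = αQ/(ρcₚ) = 2.1×10⁻⁴ × 8.571×10⁸ / (1025 × 3920) ≈ 0.044796 m

Δh = 44.8 mm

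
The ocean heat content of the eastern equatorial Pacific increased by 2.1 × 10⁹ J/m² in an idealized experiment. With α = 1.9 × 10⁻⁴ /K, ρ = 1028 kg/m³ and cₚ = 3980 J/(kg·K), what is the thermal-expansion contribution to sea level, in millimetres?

Δh = 97.5 mm

Δh = αQ/(ρcₚ) = 1.9×10⁻⁴ × 2.1×10⁹ / (1028 × 3980) ≈ 0.097521 m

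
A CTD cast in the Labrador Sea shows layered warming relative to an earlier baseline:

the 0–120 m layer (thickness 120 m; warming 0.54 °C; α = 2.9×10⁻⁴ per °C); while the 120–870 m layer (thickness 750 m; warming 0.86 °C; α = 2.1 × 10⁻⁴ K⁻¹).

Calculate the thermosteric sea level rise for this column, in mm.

0–120 m: 2.9×10⁻⁴ × 0.54 × 120 = 0.018792 m
120–870 m: 0.86 × 2.1×10⁻⁴ × 750 = 0.13545 m
Δh = 0.018792 + 0.13545 = 0.154242 m ≈ 154 mm

154 mm of thermosteric rise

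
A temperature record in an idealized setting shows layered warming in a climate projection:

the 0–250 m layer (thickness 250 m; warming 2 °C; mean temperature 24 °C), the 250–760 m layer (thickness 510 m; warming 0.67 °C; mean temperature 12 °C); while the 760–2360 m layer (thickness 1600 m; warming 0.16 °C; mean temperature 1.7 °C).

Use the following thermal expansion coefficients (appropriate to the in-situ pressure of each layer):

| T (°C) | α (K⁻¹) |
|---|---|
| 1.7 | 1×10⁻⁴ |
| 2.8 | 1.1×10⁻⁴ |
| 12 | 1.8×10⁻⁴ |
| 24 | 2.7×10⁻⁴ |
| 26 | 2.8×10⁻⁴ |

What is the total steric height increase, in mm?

222 mm

Layer 1 at 24 °C → α = 2.7×10⁻⁴ K⁻¹
Layer 2 at 12 °C → α = 1.8×10⁻⁴ K⁻¹
Layer 3 at 1.7 °C → α = 1×10⁻⁴ K⁻¹
0–250 m: 2.7×10⁻⁴ × 250 × 2 = 0.13500 m
0.67 × 510 × 1.8×10⁻⁴ = 0.061506 m
Layer 3: 1600 × 1×10⁻⁴ × 0.16 = 0.02560 m
Δh = 0.13500 + 0.061506 + 0.02560 = 0.222106 m ≈ 222 mm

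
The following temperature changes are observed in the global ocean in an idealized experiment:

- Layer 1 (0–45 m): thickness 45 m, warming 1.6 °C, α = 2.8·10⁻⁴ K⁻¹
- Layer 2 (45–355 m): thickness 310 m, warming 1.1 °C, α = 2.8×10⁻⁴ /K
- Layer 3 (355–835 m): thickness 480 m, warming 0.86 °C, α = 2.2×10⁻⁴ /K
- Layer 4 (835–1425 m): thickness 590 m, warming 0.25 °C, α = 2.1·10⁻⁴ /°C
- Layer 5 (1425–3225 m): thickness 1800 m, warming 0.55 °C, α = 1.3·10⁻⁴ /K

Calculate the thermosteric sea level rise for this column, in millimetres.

about 366 mm

2.8×10⁻⁴ × 45 × 1.6 = 0.02016 m
Layer 2: 1.1 × 2.8×10⁻⁴ × 310 = 0.09548 m
480 × 2.2×10⁻⁴ × 0.86 = 0.090816 m
Layer 4: 0.25 × 2.1×10⁻⁴ × 590 = 0.030975 m
1.3×10⁻⁴ × 1800 × 0.55 = 0.12870 m
Δh = 0.02016 + 0.09548 + 0.090816 + 0.030975 + 0.12870 = 0.366131 m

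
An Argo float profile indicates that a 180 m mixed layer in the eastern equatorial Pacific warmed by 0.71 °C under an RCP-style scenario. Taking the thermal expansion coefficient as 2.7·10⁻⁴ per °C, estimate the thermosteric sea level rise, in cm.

Δh = αΔT·H = 2.7×10⁻⁴ × 0.71 × 180 = 0.034506 m

about 3.45 cm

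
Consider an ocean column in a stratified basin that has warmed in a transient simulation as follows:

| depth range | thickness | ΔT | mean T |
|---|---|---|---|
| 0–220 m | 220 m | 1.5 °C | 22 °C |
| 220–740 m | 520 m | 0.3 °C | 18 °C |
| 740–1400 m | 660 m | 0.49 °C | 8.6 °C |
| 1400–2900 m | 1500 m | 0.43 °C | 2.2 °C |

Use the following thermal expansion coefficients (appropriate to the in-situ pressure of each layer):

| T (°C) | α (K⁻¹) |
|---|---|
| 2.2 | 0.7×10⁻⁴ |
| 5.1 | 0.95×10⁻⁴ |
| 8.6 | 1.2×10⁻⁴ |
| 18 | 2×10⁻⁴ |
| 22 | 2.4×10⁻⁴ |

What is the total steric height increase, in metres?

Layer 1 at 22 °C → α = 2.4×10⁻⁴ K⁻¹
Layer 2 at 18 °C → α = 2×10⁻⁴ K⁻¹
Layer 3 at 8.6 °C → α = 1.2×10⁻⁴ K⁻¹
Layer 4 at 2.2 °C → α = 0.7×10⁻⁴ K⁻¹
Layer 1: 2.4×10⁻⁴ × 220 × 1.5 = 0.07920 m
0.3 × 520 × 2×10⁻⁴ = 0.03120 m
0.49 × 1.2×10⁻⁴ × 660 = 0.038808 m
1400–2900 m: 1500 × 0.43 × 0.7×10⁻⁴ = 0.04515 m
Δh = 0.07920 + 0.03120 + 0.038808 + 0.04515 = 0.194358 m ≈ 0.194 m

0.194 m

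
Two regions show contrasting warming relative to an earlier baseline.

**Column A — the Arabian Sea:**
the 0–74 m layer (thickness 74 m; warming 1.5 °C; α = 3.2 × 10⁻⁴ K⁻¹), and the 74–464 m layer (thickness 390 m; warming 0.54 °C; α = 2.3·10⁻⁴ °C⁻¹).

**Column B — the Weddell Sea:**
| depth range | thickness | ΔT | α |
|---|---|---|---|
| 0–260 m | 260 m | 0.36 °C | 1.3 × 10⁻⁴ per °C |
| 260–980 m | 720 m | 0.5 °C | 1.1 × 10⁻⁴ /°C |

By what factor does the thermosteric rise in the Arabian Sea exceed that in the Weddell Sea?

≈ 1.62×

A Layer 1: 3.2×10⁻⁴ × 74 × 1.5 = 0.03552 m
A 390 × 0.54 × 2.3×10⁻⁴ = 0.048438 m
A total: 0.083958 m
B 1.3×10⁻⁴ × 0.36 × 260 = 0.012168 m
B 1.1×10⁻⁴ × 720 × 0.5 = 0.03960 m
B total: 0.051768 m
Ratio: 0.083958 / 0.051768 ≈ 1.622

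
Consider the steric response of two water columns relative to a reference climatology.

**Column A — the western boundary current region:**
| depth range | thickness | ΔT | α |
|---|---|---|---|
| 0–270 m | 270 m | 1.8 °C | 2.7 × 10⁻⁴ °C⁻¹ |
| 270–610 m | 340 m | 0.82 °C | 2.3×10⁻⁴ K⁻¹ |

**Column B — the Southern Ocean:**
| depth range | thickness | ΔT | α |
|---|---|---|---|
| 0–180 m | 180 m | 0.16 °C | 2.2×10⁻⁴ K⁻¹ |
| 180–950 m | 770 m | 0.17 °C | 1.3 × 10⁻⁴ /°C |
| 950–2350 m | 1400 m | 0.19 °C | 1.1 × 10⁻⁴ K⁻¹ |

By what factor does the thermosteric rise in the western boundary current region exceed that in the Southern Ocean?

A Layer 1: 1.8 × 270 × 2.7×10⁻⁴ = 0.13122 m
A 270–610 m: 2.3×10⁻⁴ × 340 × 0.82 = 0.064124 m
A total: 0.195344 m
B 2.2×10⁻⁴ × 0.16 × 180 = 0.006336 m
B Layer 2: 770 × 1.3×10⁻⁴ × 0.17 = 0.017017 m
B Layer 3: 1400 × 1.1×10⁻⁴ × 0.19 = 0.02926 m
B total: 0.052613 m
Ratio: 0.195344 / 0.052613 ≈ 3.713

3.71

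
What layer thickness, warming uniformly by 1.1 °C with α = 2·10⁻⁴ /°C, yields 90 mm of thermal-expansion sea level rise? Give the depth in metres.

H = Δh/(αΔT) = 0.09 / (2×10⁻⁴ × 1.1) ≈ 409.1 m

409 m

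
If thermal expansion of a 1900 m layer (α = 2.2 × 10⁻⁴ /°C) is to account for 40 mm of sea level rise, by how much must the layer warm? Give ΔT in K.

0.096 K

ΔT = Δh/(αH) = 0.04 / (2.2×10⁻⁴ × 1900) ≈ 0.09569 K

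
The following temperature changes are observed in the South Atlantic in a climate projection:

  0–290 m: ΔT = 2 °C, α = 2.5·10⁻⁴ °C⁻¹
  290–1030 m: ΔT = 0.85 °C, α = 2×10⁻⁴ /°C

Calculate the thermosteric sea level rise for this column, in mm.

Δh = 271 mm

Layer 1: 2 × 290 × 2.5×10⁻⁴ = 0.14500 m
290–1030 m: 2×10⁻⁴ × 0.85 × 740 = 0.12580 m
Δh = 0.14500 + 0.12580 = 0.27080 m ≈ 271 mm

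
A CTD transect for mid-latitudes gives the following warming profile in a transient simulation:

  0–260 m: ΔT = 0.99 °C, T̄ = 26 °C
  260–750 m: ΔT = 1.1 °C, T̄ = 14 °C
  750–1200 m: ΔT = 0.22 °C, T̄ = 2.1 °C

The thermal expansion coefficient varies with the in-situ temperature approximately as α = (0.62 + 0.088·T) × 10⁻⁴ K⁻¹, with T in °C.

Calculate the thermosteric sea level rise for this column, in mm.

Δh = 183 mm

Layer 1: α = (0.62 + 0.088×26)×10⁻⁴ = 2.908×10⁻⁴ K⁻¹
Layer 2: α = (0.62 + 0.088×14)×10⁻⁴ = 1.852×10⁻⁴ K⁻¹
Layer 3: α = (0.62 + 0.088×2.1)×10⁻⁴ = 0.8048×10⁻⁴ K⁻¹
Layer 1: 260 × 0.99 × 2.908×10⁻⁴ = 0.07485192 m
260–750 m: 490 × 1.852×10⁻⁴ × 1.1 = 0.0998228 m
750–1200 m: 0.8048×10⁻⁴ × 450 × 0.22 = 0.00796752 m
Δh = 0.07485192 + 0.0998228 + 0.00796752 = 0.18264224 m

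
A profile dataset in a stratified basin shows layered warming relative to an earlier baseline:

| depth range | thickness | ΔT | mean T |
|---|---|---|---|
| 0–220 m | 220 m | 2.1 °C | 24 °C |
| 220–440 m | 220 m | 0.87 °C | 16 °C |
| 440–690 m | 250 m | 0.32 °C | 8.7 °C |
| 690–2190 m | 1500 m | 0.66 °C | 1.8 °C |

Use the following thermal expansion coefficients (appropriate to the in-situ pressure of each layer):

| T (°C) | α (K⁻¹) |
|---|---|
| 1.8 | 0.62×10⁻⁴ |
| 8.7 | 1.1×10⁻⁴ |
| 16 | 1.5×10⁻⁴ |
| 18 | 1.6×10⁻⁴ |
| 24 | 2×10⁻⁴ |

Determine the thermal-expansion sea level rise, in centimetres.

Layer 1 at 24 °C → α = 2×10⁻⁴ K⁻¹
Layer 2 at 16 °C → α = 1.5×10⁻⁴ K⁻¹
Layer 3 at 8.7 °C → α = 1.1×10⁻⁴ K⁻¹
Layer 4 at 1.8 °C → α = 0.62×10⁻⁴ K⁻¹
0–220 m: 2.1 × 2×10⁻⁴ × 220 = 0.09240 m
Layer 2: 0.87 × 1.5×10⁻⁴ × 220 = 0.02871 m
440–690 m: 250 × 0.32 × 1.1×10⁻⁴ = 0.00880 m
Layer 4: 0.66 × 1500 × 0.62×10⁻⁴ = 0.06138 m
Δh = 0.09240 + 0.02871 + 0.00880 + 0.06138 = 0.19129 m ≈ 19 cm

19 cm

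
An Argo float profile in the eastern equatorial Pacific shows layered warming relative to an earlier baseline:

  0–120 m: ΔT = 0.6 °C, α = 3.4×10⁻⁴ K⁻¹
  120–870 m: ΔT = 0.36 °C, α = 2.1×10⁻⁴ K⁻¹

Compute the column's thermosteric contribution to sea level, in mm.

about 81 mm

Layer 1: 120 × 0.6 × 3.4×10⁻⁴ = 0.02448 m
2.1×10⁻⁴ × 750 × 0.36 = 0.05670 m
Δh = 0.02448 + 0.05670 = 0.08118 m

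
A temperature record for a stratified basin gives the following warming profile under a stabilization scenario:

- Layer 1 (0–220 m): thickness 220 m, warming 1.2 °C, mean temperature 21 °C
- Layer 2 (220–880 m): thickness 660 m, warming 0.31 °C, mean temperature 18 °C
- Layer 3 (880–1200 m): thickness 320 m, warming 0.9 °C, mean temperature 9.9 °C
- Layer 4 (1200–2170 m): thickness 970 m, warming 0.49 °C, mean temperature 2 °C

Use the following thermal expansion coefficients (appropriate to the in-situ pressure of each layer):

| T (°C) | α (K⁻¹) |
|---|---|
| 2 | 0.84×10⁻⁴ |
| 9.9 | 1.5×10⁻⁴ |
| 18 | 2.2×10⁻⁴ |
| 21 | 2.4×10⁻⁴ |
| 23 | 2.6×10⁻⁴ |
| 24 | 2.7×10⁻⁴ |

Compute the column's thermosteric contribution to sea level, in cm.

Δh ≈ 19 cm

Layer 1 at 21 °C → α = 2.4×10⁻⁴ K⁻¹
Layer 2 at 18 °C → α = 2.2×10⁻⁴ K⁻¹
Layer 3 at 9.9 °C → α = 1.5×10⁻⁴ K⁻¹
Layer 4 at 2 °C → α = 0.84×10⁻⁴ K⁻¹
0–220 m: 1.2 × 220 × 2.4×10⁻⁴ = 0.06336 m
Layer 2: 660 × 0.31 × 2.2×10⁻⁴ = 0.045012 m
1.5×10⁻⁴ × 320 × 0.9 = 0.04320 m
0.84×10⁻⁴ × 970 × 0.49 = 0.0399252 m
Δh = 0.06336 + 0.045012 + 0.04320 + 0.0399252 = 0.1914972 m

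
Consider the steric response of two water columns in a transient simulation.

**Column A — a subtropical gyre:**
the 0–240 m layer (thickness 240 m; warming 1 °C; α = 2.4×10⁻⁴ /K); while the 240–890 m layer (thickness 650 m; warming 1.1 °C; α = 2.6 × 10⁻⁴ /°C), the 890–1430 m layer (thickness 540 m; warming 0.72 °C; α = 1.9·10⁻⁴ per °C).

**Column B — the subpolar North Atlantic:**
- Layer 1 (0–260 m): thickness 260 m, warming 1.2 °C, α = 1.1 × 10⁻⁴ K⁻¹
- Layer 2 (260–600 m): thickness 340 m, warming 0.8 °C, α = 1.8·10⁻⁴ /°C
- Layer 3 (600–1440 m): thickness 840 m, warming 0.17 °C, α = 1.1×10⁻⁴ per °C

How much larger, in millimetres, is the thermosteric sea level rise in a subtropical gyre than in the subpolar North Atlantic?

220 mm

A Layer 1: 1 × 2.4×10⁻⁴ × 240 = 0.05760 m
A Layer 2: 1.1 × 650 × 2.6×10⁻⁴ = 0.18590 m
A 540 × 1.9×10⁻⁴ × 0.72 = 0.073872 m
A total: 0.317372 m
B 1.1×10⁻⁴ × 260 × 1.2 = 0.03432 m
B 0.8 × 340 × 1.8×10⁻⁴ = 0.04896 m
B 0.17 × 840 × 1.1×10⁻⁴ = 0.015708 m
B total: 0.098988 m
Difference: 0.317372 − 0.098988 = 0.218384 m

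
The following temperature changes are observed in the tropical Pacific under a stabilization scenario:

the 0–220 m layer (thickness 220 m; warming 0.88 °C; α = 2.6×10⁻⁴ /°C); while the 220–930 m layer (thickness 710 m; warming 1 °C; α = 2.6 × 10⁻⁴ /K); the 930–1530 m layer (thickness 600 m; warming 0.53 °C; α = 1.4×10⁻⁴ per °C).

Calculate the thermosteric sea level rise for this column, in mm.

0–220 m: 2.6×10⁻⁴ × 0.88 × 220 = 0.050336 m
2.6×10⁻⁴ × 1 × 710 = 0.18460 m
1.4×10⁻⁴ × 0.53 × 600 = 0.04452 m
Δh = 0.050336 + 0.18460 + 0.04452 = 0.279456 m ≈ 279 mm

about 279 mm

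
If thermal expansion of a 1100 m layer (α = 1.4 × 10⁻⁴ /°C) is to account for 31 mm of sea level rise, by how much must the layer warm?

ΔT = Δh/(αH) = 0.031 / (1.4×10⁻⁴ × 1100) ≈ 0.2013 K

ΔT ≈ 0.201 K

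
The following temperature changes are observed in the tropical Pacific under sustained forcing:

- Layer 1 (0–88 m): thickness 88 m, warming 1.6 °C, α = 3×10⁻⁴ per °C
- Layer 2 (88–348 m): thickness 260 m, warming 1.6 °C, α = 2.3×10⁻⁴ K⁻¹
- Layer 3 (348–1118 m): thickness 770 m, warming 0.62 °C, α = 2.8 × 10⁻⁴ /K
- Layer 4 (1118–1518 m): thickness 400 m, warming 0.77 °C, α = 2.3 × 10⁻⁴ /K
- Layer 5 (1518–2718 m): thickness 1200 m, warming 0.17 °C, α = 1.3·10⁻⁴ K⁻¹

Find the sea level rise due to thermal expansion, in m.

Layer 1: 1.6 × 3×10⁻⁴ × 88 = 0.04224 m
Layer 2: 1.6 × 260 × 2.3×10⁻⁴ = 0.09568 m
0.62 × 770 × 2.8×10⁻⁴ = 0.133672 m
1118–1518 m: 2.3×10⁻⁴ × 0.77 × 400 = 0.07084 m
Layer 5: 1.3×10⁻⁴ × 1200 × 0.17 = 0.02652 m
Δh = 0.04224 + 0.09568 + 0.133672 + 0.07084 + 0.02652 = 0.368952 m

0.369 m of thermosteric rise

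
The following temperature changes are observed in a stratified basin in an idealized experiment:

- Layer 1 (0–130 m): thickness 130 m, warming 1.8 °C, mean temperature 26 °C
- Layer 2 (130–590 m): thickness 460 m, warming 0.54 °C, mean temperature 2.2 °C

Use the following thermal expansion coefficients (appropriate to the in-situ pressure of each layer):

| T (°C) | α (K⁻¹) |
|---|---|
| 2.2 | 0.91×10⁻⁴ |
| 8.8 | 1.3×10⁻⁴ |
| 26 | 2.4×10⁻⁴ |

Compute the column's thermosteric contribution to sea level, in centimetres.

Layer 1 at 26 °C → α = 2.4×10⁻⁴ K⁻¹
Layer 2 at 2.2 °C → α = 0.91×10⁻⁴ K⁻¹
Layer 1: 1.8 × 2.4×10⁻⁴ × 130 = 0.05616 m
Layer 2: 460 × 0.54 × 0.91×10⁻⁴ = 0.0226044 m
Δh = 0.05616 + 0.0226044 = 0.0787644 m

7.88 cm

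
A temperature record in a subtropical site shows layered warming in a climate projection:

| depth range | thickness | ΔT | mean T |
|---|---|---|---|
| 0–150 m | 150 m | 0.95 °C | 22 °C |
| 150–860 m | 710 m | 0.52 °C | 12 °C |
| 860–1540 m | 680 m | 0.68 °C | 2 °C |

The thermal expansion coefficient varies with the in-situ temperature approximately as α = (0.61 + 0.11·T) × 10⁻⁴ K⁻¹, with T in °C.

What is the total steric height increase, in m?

Layer 1: α = (0.61 + 0.11×22)×10⁻⁴ = 3.03×10⁻⁴ K⁻¹
Layer 2: α = (0.61 + 0.11×12)×10⁻⁴ = 1.93×10⁻⁴ K⁻¹
Layer 3: α = (0.61 + 0.11×2)×10⁻⁴ = 0.83×10⁻⁴ K⁻¹
Layer 1: 3.03×10⁻⁴ × 0.95 × 150 = 0.0431775 m
0.52 × 710 × 1.93×10⁻⁴ = 0.0712556 m
Layer 3: 0.83×10⁻⁴ × 680 × 0.68 = 0.0383792 m
Δh = 0.0431775 + 0.0712556 + 0.0383792 = 0.1528123 m

0.153 m of thermosteric rise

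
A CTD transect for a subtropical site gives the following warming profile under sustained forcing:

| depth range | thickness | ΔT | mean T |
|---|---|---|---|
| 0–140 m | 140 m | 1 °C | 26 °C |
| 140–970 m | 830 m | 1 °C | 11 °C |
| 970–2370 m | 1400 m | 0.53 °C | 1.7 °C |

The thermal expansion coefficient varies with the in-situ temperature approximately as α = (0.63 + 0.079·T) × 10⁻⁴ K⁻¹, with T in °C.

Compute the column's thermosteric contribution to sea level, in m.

Layer 1: α = (0.63 + 0.079×26)×10⁻⁴ = 2.684×10⁻⁴ K⁻¹
Layer 2: α = (0.63 + 0.079×11)×10⁻⁴ = 1.499×10⁻⁴ K⁻¹
Layer 3: α = (0.63 + 0.079×1.7)×10⁻⁴ = 0.7643×10⁻⁴ K⁻¹
1 × 140 × 2.684×10⁻⁴ = 0.037576 m
140–970 m: 1.499×10⁻⁴ × 1 × 830 = 0.124417 m
Layer 3: 1400 × 0.7643×10⁻⁴ × 0.53 = 0.05671106 m
Δh = 0.037576 + 0.124417 + 0.05671106 = 0.21870406 m

Δh ≈ 0.219 m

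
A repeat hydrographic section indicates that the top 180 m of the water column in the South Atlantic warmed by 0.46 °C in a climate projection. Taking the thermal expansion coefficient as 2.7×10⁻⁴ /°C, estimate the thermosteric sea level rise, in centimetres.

about 2.24 cm

Δh = αΔT·H = 2.7×10⁻⁴ × 0.46 × 180 = 0.022356 m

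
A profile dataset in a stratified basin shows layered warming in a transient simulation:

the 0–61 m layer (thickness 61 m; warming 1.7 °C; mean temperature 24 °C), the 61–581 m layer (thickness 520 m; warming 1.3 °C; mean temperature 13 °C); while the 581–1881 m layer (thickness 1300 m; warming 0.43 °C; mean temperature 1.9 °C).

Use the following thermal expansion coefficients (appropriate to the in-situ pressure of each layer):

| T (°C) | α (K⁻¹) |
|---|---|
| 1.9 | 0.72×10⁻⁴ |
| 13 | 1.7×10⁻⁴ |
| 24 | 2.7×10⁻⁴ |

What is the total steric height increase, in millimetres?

Layer 1 at 24 °C → α = 2.7×10⁻⁴ K⁻¹
Layer 2 at 13 °C → α = 1.7×10⁻⁴ K⁻¹
Layer 3 at 1.9 °C → α = 0.72×10⁻⁴ K⁻¹
1.7 × 2.7×10⁻⁴ × 61 = 0.027999 m
1.7×10⁻⁴ × 520 × 1.3 = 0.11492 m
0.43 × 1300 × 0.72×10⁻⁴ = 0.040248 m
Δh = 0.027999 + 0.11492 + 0.040248 = 0.183167 m

Δh ≈ 183 mm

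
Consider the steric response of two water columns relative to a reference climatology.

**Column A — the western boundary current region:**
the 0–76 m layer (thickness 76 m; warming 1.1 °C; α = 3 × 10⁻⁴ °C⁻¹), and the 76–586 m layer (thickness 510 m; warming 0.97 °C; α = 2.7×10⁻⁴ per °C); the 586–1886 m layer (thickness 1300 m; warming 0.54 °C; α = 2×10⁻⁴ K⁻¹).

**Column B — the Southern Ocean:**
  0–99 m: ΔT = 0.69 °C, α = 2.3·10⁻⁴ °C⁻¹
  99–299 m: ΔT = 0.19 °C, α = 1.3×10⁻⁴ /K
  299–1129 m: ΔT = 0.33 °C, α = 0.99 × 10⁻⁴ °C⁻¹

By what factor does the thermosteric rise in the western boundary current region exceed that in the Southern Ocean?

6.3

A 76 × 1.1 × 3×10⁻⁴ = 0.02508 m
A 76–586 m: 510 × 2.7×10⁻⁴ × 0.97 = 0.133569 m
A 1300 × 2×10⁻⁴ × 0.54 = 0.14040 m
A total: 0.299049 m
B 0.69 × 2.3×10⁻⁴ × 99 = 0.0157113 m
B Layer 2: 200 × 1.3×10⁻⁴ × 0.19 = 0.00494 m
B 830 × 0.99×10⁻⁴ × 0.33 = 0.0271161 m
B total: 0.0477674 m
Ratio: 0.299049 / 0.0477674 ≈ 6.261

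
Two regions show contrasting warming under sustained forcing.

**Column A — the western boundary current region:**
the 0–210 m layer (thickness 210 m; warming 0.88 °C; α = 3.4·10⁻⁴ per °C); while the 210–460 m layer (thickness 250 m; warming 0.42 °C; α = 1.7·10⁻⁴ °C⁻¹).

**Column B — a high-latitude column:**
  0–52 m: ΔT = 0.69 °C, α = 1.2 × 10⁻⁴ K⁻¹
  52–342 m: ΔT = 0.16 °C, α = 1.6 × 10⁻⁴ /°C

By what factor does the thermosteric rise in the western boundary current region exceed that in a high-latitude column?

A 0.88 × 3.4×10⁻⁴ × 210 = 0.062832 m
A 1.7×10⁻⁴ × 250 × 0.42 = 0.01785 m
A total: 0.080682 m
B Layer 1: 1.2×10⁻⁴ × 0.69 × 52 = 0.0043056 m
B 52–342 m: 0.16 × 1.6×10⁻⁴ × 290 = 0.007424 m
B total: 0.0117296 m
Ratio: 0.080682 / 0.0117296 ≈ 6.878

a factor of 6.9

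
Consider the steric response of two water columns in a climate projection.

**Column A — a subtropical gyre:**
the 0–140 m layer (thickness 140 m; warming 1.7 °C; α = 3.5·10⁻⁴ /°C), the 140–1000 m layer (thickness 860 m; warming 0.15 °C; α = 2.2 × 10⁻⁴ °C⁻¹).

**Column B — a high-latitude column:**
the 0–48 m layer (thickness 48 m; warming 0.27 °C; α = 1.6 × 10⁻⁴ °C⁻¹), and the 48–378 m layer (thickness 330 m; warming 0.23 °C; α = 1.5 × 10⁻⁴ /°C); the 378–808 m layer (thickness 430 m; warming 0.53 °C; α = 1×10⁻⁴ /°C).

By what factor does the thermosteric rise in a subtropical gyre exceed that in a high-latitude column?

A 3.5×10⁻⁴ × 1.7 × 140 = 0.08330 m
A 2.2×10⁻⁴ × 0.15 × 860 = 0.02838 m
A total: 0.11168 m
B Layer 1: 48 × 1.6×10⁻⁴ × 0.27 = 0.0020736 m
B 48–378 m: 1.5×10⁻⁴ × 330 × 0.23 = 0.011385 m
B 378–808 m: 430 × 0.53 × 1×10⁻⁴ = 0.02279 m
B total: 0.0362486 m
Ratio: 0.11168 / 0.0362486 ≈ 3.081

3.1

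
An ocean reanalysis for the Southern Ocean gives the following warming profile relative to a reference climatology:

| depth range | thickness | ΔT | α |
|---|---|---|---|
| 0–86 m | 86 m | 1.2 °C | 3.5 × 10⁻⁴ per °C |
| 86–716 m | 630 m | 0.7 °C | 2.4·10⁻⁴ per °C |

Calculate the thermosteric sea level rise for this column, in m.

86 × 1.2 × 3.5×10⁻⁴ = 0.03612 m
Layer 2: 630 × 2.4×10⁻⁴ × 0.7 = 0.10584 m
Δh = 0.03612 + 0.10584 = 0.14196 m ≈ 0.142 m

0.142 m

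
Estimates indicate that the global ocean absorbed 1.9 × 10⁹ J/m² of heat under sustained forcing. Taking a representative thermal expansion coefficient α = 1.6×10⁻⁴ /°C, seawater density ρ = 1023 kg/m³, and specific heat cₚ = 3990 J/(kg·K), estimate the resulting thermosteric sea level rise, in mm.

Δh = αQ/(ρcₚ) = 1.6×10⁻⁴ × 1.9×10⁹ / (1023 × 3990) ≈ 0.074477 m

Δh = 74.5 mm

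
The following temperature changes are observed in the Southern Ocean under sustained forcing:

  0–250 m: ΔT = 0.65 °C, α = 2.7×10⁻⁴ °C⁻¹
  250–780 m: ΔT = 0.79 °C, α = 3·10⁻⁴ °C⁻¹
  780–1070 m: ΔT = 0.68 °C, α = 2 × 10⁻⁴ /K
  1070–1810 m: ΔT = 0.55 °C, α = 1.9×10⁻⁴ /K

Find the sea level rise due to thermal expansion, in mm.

Δh = 290 mm

0.65 × 250 × 2.7×10⁻⁴ = 0.043875 m
0.79 × 3×10⁻⁴ × 530 = 0.12561 m
0.68 × 2×10⁻⁴ × 290 = 0.03944 m
Layer 4: 0.55 × 740 × 1.9×10⁻⁴ = 0.07733 m
Δh = 0.043875 + 0.12561 + 0.03944 + 0.07733 = 0.286255 m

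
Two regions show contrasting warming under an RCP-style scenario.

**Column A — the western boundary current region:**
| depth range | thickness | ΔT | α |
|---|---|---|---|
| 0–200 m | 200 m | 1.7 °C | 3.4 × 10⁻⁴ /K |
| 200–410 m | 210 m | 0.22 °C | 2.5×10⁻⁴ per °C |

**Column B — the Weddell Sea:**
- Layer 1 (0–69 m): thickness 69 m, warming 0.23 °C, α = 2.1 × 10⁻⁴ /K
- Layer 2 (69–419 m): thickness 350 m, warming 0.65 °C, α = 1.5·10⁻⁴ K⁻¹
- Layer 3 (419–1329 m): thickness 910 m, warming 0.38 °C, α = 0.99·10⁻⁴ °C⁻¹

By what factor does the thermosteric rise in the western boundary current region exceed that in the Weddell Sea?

1.8

A 0–200 m: 1.7 × 200 × 3.4×10⁻⁴ = 0.11560 m
A 200–410 m: 2.5×10⁻⁴ × 0.22 × 210 = 0.01155 m
A total: 0.12715 m
B 0.23 × 2.1×10⁻⁴ × 69 = 0.0033327 m
B Layer 2: 350 × 1.5×10⁻⁴ × 0.65 = 0.034125 m
B 419–1329 m: 0.38 × 0.99×10⁻⁴ × 910 = 0.0342342 m
B total: 0.0716919 m
Ratio: 0.12715 / 0.0716919 ≈ 1.774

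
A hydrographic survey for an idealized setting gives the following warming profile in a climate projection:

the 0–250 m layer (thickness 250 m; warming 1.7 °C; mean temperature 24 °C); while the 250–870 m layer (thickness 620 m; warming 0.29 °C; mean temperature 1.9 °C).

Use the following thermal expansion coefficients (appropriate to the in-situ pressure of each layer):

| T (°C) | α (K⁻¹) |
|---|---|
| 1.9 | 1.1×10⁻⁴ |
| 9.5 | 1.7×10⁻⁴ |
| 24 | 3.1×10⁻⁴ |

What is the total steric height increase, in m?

Δh ≈ 0.152 m

Layer 1 at 24 °C → α = 3.1×10⁻⁴ K⁻¹
Layer 2 at 1.9 °C → α = 1.1×10⁻⁴ K⁻¹
Layer 1: 3.1×10⁻⁴ × 250 × 1.7 = 0.13175 m
250–870 m: 1.1×10⁻⁴ × 620 × 0.29 = 0.019778 m
Δh = 0.13175 + 0.019778 = 0.151528 m ≈ 0.152 m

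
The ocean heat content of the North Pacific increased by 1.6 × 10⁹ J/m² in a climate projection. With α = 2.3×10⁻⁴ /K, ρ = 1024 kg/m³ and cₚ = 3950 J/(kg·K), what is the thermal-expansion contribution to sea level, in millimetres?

about 91 mm

Δh = αQ/(ρcₚ) = 2.3×10⁻⁴ × 1.6×10⁹ / (1024 × 3950) ≈ 0.090981 m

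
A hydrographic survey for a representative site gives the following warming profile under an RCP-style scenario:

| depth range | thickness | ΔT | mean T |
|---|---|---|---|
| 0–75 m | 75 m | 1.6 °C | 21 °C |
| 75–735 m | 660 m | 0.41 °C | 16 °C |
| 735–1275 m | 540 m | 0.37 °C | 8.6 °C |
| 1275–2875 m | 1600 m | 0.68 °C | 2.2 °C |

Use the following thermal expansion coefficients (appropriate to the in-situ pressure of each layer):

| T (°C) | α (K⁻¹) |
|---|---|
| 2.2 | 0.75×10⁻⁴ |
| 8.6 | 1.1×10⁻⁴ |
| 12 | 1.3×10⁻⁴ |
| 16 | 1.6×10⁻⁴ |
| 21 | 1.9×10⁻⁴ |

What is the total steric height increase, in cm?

Layer 1 at 21 °C → α = 1.9×10⁻⁴ K⁻¹
Layer 2 at 16 °C → α = 1.6×10⁻⁴ K⁻¹
Layer 3 at 8.6 °C → α = 1.1×10⁻⁴ K⁻¹
Layer 4 at 2.2 °C → α = 0.75×10⁻⁴ K⁻¹
1.6 × 1.9×10⁻⁴ × 75 = 0.02280 m
75–735 m: 1.6×10⁻⁴ × 660 × 0.41 = 0.043296 m
735–1275 m: 540 × 1.1×10⁻⁴ × 0.37 = 0.021978 m
1600 × 0.75×10⁻⁴ × 0.68 = 0.08160 m
Δh = 0.02280 + 0.043296 + 0.021978 + 0.08160 = 0.169674 m ≈ 17.0 cm

Δh = 17.0 cm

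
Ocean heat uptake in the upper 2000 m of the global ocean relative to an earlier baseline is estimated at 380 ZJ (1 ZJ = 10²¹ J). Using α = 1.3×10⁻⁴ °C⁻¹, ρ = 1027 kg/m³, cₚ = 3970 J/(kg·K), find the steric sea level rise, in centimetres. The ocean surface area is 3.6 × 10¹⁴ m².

about 3.37 cm

Per unit area: Q = 380×10²¹ / (3.6×10¹⁴) ≈ 1.056×10⁹ J/m²
Δh = αQ/(ρcₚ) = 1.3×10⁻⁴ × 1.056×10⁹ / (1027 × 3970) ≈ 0.03367 m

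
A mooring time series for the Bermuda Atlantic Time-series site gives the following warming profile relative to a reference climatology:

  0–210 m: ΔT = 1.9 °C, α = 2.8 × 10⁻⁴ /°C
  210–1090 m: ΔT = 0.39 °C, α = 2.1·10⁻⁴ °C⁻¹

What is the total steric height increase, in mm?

2.8×10⁻⁴ × 1.9 × 210 = 0.11172 m
210–1090 m: 880 × 0.39 × 2.1×10⁻⁴ = 0.072072 m
Δh = 0.11172 + 0.072072 = 0.183792 m ≈ 180 mm

Δh = 180 mm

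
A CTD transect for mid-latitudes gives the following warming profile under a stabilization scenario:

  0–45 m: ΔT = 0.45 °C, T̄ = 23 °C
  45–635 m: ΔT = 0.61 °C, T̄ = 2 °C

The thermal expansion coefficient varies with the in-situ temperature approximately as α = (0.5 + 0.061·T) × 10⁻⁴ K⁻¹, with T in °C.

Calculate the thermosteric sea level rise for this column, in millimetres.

Δh = 26.2 mm

Layer 1: α = (0.5 + 0.061×23)×10⁻⁴ = 1.903×10⁻⁴ K⁻¹
Layer 2: α = (0.5 + 0.061×2)×10⁻⁴ = 0.622×10⁻⁴ K⁻¹
0.45 × 45 × 1.903×10⁻⁴ = 0.003853575 m
590 × 0.61 × 0.622×10⁻⁴ = 0.02238578 m
Δh = 0.003853575 + 0.02238578 = 0.026239355 m ≈ 26.2 mm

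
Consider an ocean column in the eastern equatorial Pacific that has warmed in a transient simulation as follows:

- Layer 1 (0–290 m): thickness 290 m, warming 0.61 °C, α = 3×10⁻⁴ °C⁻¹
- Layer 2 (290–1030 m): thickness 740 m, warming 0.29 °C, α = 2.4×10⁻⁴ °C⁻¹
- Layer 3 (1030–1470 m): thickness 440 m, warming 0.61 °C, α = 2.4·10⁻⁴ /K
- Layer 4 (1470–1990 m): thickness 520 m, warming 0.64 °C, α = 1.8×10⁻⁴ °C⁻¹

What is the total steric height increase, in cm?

about 22.9 cm

0–290 m: 290 × 3×10⁻⁴ × 0.61 = 0.05307 m
290–1030 m: 740 × 2.4×10⁻⁴ × 0.29 = 0.051504 m
1030–1470 m: 2.4×10⁻⁴ × 440 × 0.61 = 0.064416 m
1.8×10⁻⁴ × 520 × 0.64 = 0.059904 m
Δh = 0.05307 + 0.051504 + 0.064416 + 0.059904 = 0.228894 m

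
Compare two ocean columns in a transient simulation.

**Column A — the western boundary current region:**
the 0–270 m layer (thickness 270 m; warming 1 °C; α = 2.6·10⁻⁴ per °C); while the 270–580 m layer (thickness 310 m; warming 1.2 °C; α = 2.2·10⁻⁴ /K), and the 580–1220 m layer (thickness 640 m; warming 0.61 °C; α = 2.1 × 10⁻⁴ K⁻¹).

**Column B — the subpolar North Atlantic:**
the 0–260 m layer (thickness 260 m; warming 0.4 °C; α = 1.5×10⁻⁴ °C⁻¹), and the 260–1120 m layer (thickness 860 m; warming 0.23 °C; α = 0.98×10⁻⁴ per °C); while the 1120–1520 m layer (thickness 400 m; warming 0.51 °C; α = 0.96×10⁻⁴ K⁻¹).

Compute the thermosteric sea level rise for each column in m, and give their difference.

A: 0.234 m; B: 0.0546 m; difference 0.179 m

A 2.6×10⁻⁴ × 270 × 1 = 0.07020 m
A 270–580 m: 1.2 × 2.2×10⁻⁴ × 310 = 0.08184 m
A Layer 3: 640 × 0.61 × 2.1×10⁻⁴ = 0.081984 m
A total: 0.234024 m
B Layer 1: 0.4 × 260 × 1.5×10⁻⁴ = 0.01560 m
B 260–1120 m: 860 × 0.98×10⁻⁴ × 0.23 = 0.0193844 m
B 0.96×10⁻⁴ × 0.51 × 400 = 0.019584 m
B total: 0.0545684 m
Difference: 0.234024 − 0.0545684 = 0.1794556 m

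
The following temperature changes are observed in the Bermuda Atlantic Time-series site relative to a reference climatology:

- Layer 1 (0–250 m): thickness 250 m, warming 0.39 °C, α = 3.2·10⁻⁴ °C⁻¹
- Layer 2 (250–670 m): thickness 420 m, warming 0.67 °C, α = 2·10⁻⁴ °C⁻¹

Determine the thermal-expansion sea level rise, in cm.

Layer 1: 250 × 0.39 × 3.2×10⁻⁴ = 0.03120 m
Layer 2: 2×10⁻⁴ × 0.67 × 420 = 0.05628 m
Δh = 0.03120 + 0.05628 = 0.08748 m

8.7 cm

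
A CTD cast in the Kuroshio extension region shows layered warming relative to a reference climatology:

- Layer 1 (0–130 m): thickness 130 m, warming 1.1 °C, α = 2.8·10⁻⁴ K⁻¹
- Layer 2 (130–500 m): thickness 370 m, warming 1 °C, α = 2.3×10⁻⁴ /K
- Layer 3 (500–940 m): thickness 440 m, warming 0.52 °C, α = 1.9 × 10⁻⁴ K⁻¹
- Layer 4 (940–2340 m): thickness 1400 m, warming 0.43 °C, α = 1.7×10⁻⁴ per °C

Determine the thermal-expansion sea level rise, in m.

Δh ≈ 0.271 m

0–130 m: 2.8×10⁻⁴ × 130 × 1.1 = 0.04004 m
370 × 1 × 2.3×10⁻⁴ = 0.08510 m
500–940 m: 1.9×10⁻⁴ × 440 × 0.52 = 0.043472 m
940–2340 m: 1400 × 1.7×10⁻⁴ × 0.43 = 0.10234 m
Δh = 0.04004 + 0.08510 + 0.043472 + 0.10234 = 0.270952 m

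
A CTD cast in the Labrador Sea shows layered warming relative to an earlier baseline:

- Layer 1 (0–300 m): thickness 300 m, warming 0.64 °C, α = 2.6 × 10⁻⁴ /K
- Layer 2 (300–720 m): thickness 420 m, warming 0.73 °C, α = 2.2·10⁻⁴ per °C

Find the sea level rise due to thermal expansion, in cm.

about 12 cm

2.6×10⁻⁴ × 300 × 0.64 = 0.04992 m
300–720 m: 420 × 2.2×10⁻⁴ × 0.73 = 0.067452 m
Δh = 0.04992 + 0.067452 = 0.117372 m ≈ 12 cm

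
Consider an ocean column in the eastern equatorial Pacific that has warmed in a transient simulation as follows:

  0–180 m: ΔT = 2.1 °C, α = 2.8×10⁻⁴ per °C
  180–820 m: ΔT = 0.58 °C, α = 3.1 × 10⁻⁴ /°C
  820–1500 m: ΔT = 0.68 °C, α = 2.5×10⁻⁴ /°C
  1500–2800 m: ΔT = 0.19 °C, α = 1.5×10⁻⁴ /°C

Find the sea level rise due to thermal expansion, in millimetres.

2.1 × 180 × 2.8×10⁻⁴ = 0.10584 m
Layer 2: 3.1×10⁻⁴ × 640 × 0.58 = 0.115072 m
680 × 0.68 × 2.5×10⁻⁴ = 0.11560 m
Layer 4: 0.19 × 1.5×10⁻⁴ × 1300 = 0.03705 m
Δh = 0.10584 + 0.115072 + 0.11560 + 0.03705 = 0.373562 m

Δh = 370 mm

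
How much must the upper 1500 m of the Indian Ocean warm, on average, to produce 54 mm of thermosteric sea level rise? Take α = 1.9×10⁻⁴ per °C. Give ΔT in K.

ΔT = Δh/(αH) = 0.054 / (1.9×10⁻⁴ × 1500) ≈ 0.1895 K

0.19 K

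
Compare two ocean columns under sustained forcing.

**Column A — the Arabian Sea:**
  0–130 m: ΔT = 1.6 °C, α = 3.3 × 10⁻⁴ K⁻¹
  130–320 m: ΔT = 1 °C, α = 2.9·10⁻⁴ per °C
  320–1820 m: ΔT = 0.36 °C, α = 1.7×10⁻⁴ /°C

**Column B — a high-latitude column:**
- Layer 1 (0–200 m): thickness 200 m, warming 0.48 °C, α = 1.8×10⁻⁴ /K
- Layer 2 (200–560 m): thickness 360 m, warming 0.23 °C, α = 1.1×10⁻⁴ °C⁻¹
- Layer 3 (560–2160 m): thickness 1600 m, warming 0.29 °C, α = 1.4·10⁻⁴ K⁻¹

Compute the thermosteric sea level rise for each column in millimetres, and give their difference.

A Layer 1: 1.6 × 3.3×10⁻⁴ × 130 = 0.06864 m
A 1 × 2.9×10⁻⁴ × 190 = 0.05510 m
A 1500 × 0.36 × 1.7×10⁻⁴ = 0.09180 m
A total: 0.21554 m
B Layer 1: 200 × 1.8×10⁻⁴ × 0.48 = 0.01728 m
B 1.1×10⁻⁴ × 360 × 0.23 = 0.009108 m
B 0.29 × 1600 × 1.4×10⁻⁴ = 0.06496 m
B total: 0.091348 m
Difference: 0.21554 − 0.091348 = 0.124192 m

Δh_A ≈ 216 mm, Δh_B ≈ 91.3 mm; difference ≈ 124 mm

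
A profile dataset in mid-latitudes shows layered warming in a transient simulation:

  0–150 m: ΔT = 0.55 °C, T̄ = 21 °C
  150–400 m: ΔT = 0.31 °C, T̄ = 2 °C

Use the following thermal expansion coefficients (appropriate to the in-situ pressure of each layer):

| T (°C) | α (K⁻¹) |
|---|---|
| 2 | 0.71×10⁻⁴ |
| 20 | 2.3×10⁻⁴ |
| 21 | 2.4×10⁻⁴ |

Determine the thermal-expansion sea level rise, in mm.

Layer 1 at 21 °C → α = 2.4×10⁻⁴ K⁻¹
Layer 2 at 2 °C → α = 0.71×10⁻⁴ K⁻¹
0–150 m: 2.4×10⁻⁴ × 0.55 × 150 = 0.01980 m
150–400 m: 0.71×10⁻⁴ × 250 × 0.31 = 0.0055025 m
Δh = 0.01980 + 0.0055025 = 0.0253025 m ≈ 25.3 mm

Δh = 25.3 mm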